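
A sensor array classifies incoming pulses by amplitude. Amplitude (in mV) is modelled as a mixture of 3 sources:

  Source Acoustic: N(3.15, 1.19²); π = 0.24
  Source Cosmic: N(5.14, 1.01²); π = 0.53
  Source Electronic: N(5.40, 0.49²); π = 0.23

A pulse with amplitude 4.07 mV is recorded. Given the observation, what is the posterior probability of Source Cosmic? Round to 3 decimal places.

The responsibility of component k is w_k f_k(x) divided by Σ_j w_j f_j(x).
Evaluate each component's likelihood at the observed value:
  f_Acoustic = (1/(1.19·√(2π)))·exp(−(4.07−3.15)²/(2·1.19²)) = 0.335246·exp(-0.29885) = 0.248642
  f_Cosmic = (1/(1.01·√(2π)))·exp(−(4.07−5.14)²/(2·1.01²)) = 0.394992·exp(-0.56117) = 0.225359
  f_Electronic = (1/(0.49·√(2π)))·exp(−(4.07−5.40)²/(2·0.49²)) = 0.814168·exp(-3.68367) = 0.0204604
Multiply by the mixture weights:
  w_Acoustic·f_Acoustic = 0.24 × 0.248642 = 0.0596741
  w_Cosmic·f_Cosmic = 0.53 × 0.225359 = 0.11944
  w_Electronic·f_Electronic = 0.23 × 0.0204604 = 0.0047059
Normaliser: 0.0596741 + 0.11944 + 0.0047059 = 0.18382
P(Source Cosmic | 4.07 mV) ≈ 0.650

0.650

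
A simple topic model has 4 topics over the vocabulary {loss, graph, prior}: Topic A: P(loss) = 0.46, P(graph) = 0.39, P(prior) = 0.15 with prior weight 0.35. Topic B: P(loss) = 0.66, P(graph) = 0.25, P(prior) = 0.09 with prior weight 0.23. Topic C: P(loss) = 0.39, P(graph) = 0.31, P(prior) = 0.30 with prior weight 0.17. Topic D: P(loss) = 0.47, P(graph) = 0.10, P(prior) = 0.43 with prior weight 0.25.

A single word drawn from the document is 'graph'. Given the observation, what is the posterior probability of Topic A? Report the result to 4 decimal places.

Apply Bayes' rule: the posterior for each component is proportional to its prior times its likelihood at x.
Categorical probabilities:
  L_A = P(graph | comp) = 0.39
  L_B = P(graph | comp) = 0.25
  L_C = P(graph | comp) = 0.31
  L_D = P(graph | comp) = 0.10
Multiply by the mixture weights:
  P(Z=A)·L_A = 0.35 × 0.39 = 0.1365
  P(Z=B)·L_B = 0.23 × 0.25 = 0.0575
  P(Z=C)·L_C = 0.17 × 0.31 = 0.0527
  P(Z=D)·L_D = 0.25 × 0.1 = 0.025
Evidence: 0.1365 + 0.0575 + 0.0527 + 0.025 = 0.2717
So the posterior for Topic A is 0.1365 / 0.2717 ≈ 0.5024.

0.5024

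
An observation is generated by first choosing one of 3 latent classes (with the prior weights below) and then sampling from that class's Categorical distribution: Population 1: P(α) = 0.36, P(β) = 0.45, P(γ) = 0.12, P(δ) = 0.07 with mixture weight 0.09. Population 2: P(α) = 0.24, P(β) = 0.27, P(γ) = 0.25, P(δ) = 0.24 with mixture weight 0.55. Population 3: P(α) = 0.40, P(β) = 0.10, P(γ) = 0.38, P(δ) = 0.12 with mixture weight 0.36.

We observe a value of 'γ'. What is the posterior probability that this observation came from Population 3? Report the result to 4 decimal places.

0.4798

By Bayes' theorem, P(k | x) = P(Z=k) f_k(x) / Σ_j P(Z=j) f_j(x).
Evaluate each component's likelihood at the observed value:
  f_1 = P(γ | comp) = 0.12
  f_2 = P(γ | comp) = 0.25
  f_3 = P(γ | comp) = 0.38
Multiply by the mixture weights:
  P(Z=1)·f_1 = 0.09 × 0.12 = 0.0108
  P(Z=2)·f_2 = 0.55 × 0.25 = 0.1375
  P(Z=3)·f_3 = 0.36 × 0.38 = 0.1368
Evidence: 0.0108 + 0.1375 + 0.1368 = 0.2851
P(Population 3 | the observation) ≈ 0.4798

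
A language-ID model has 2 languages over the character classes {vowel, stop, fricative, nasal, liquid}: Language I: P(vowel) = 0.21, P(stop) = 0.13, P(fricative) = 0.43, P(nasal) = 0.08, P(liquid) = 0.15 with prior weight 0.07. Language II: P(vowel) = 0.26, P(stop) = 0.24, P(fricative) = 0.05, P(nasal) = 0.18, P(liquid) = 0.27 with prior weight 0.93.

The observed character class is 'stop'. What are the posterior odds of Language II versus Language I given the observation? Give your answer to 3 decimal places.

24.527

Posterior odds = (π_i f_i(x)) / (π_j f_j(x)); the normalising sum cancels.
Component likelihoods at x = 'stop':
  L_I = P(stop | comp) = 0.13
  L_II = P(stop | comp) = 0.24
0.2232 / 0.0091 ≈ 24.527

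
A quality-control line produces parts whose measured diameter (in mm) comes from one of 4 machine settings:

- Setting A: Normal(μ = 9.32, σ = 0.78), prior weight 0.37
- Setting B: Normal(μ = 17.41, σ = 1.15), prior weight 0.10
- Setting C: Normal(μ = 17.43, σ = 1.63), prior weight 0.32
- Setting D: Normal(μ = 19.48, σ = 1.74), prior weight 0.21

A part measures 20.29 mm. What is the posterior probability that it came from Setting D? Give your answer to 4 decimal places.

P(component k | x) = P(Z=k)·f_k(x) / marginal(x), where marginal(x) = Σ_j P(Z=j)·f_j(x).
Normal densities:
  L_A = (1/(0.78·√(2π)))·exp(−(20.29−9.32)²/(2·0.78²)) = 0.511464·exp(-98.89949) = 5.7189e-44
  L_B = (1/(1.15·√(2π)))·exp(−(20.29−17.41)²/(2·1.15²)) = 0.346906·exp(-3.13588) = 0.0150771
  L_C = (1/(1.63·√(2π)))·exp(−(20.29−17.43)²/(2·1.63²)) = 0.244750·exp(-1.53931) = 0.0525058
  L_D = (1/(1.74·√(2π)))·exp(−(20.29−19.48)²/(2·1.74²)) = 0.229277·exp(-0.10835) = 0.205733
Multiply by the mixture weights:
  P(Z=A)·L_A = 0.37 × 5.7189e-44 = 2.11599e-44
  P(Z=B)·L_B = 0.10 × 0.0150771 = 0.00150771
  P(Z=C)·L_C = 0.32 × 0.0525058 = 0.0168019
  P(Z=D)·L_D = 0.21 × 0.205733 = 0.0432039
Evidence: 2.11599e-44 + 0.00150771 + 0.0168019 + 0.0432039 = 0.0615135
Responsibility of Setting D: 0.0432039 / 0.0615135 ≈ 0.7023

0.7023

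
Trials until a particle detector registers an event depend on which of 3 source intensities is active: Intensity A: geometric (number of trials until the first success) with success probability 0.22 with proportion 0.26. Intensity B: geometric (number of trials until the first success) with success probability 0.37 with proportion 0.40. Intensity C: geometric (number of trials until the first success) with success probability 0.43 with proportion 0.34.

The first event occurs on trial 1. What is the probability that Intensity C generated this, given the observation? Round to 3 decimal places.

The responsibility of component k is P(Z=k) f_k(x) divided by Σ_j P(Z=j) f_j(x).
Geometric probabilities:
  p_A = 0.22
  p_B = 0.37
  p_C = 0.43
Multiply by the mixture weights:
  P(Z=A)·p_A = 0.26 × 0.22 = 0.0572
  P(Z=B)·p_B = 0.40 × 0.37 = 0.148
  P(Z=C)·p_C = 0.34 × 0.43 = 0.1462
Evidence: 0.0572 + 0.148 + 0.1462 = 0.3514
P(Intensity C | 1) = 0.1462 / 0.3514 ≈ 0.416

0.416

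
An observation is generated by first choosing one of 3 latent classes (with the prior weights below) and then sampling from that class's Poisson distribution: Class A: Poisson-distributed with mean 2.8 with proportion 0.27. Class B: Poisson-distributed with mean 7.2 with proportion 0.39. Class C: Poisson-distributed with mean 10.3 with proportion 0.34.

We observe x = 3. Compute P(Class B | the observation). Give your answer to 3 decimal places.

Posterior ∝ prior × likelihood, so P(k | x) ∝ π_k f_k(x); normalise over all components.
Evaluate each component's likelihood at the observed value:
  f_A = e^(−2.8)·2.8^3/3! = 0.222484
  f_B = e^(−7.2)·7.2^3/3! = 0.0464436
  f_C = e^(−10.3)·10.3^3/3! = 0.0061253
Multiply by the mixture weights:
  π_A·f_A = 0.27 × 0.222484 = 0.0600706
  π_B·f_B = 0.39 × 0.0464436 = 0.018113
  π_C·f_C = 0.34 × 0.0061253 = 0.0020826
Sum: 0.0600706 + 0.018113 + 0.0020826 = 0.0802662
P(Class B | 3) ≈ 0.226

0.226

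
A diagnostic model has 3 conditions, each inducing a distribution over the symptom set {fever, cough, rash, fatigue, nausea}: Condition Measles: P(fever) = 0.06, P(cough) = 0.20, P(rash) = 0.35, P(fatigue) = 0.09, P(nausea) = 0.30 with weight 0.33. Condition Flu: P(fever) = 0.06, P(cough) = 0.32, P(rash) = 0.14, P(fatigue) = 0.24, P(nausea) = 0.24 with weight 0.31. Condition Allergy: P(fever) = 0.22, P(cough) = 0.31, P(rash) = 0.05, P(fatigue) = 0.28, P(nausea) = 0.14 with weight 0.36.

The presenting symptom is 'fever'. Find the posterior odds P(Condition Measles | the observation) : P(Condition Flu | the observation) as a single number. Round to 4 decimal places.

1.0645

Only the two components matter; the odds are (π_i f_i(x)) / (π_j f_j(x)).
Evaluate each component's likelihood at the observed value:
  L_Measles = P(fever | comp) = 0.06
  L_Flu = P(fever | comp) = 0.06
  L_Allergy = P(fever | comp) = 0.22
Posterior odds = (π_Measles·L_Measles) / (π_Flu·L_Flu) = (0.33·0.06) / (0.31·0.06) = 0.0198 / 0.0186 ≈ 1.0645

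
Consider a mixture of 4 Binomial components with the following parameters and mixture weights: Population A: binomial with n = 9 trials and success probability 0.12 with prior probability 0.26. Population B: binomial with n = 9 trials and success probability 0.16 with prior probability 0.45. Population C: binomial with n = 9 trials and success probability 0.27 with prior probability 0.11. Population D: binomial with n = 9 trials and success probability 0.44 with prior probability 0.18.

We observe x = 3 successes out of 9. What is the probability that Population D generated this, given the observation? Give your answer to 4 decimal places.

0.2854

Apply Bayes' rule: the posterior for each component is proportional to its prior times its likelihood at x.
Component likelihoods at x = 3 successes out of 9:
  f_A = 0.0674092
  f_B = 0.120869
  f_C = 0.250212
  f_D = 0.220681
Unnormalised posteriors:
  w_A·f_A = 0.26 × 0.0674092 = 0.0175264
  w_B·f_B = 0.45 × 0.120869 = 0.0543911
  w_C·f_C = 0.11 × 0.250212 = 0.0275233
  w_D·f_D = 0.18 × 0.220681 = 0.0397226
Denominator: 0.0175264 + 0.0543911 + 0.0275233 + 0.0397226 = 0.139163
P(Population D | 3 successes out of 9) ≈ 0.2854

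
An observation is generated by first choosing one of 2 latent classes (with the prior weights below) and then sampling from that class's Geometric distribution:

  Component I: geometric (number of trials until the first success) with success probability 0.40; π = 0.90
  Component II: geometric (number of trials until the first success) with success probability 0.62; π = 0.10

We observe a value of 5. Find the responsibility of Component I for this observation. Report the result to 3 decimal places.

0.973

By Bayes' theorem, P(k | x) = w_k f_k(x) / Σ_j w_j f_j(x).
Evaluate each component's likelihood at the observed value:
  p_I = 0.05184
  p_II = 0.0129278
Weight by the priors:
  w_I·p_I = 0.90 × 0.05184 = 0.046656
  w_II·p_II = 0.10 × 0.0129278 = 0.00129278
Marginal: 0.046656 + 0.00129278 = 0.0479488
Responsibility of Component I: 0.046656 / 0.0479488 ≈ 0.973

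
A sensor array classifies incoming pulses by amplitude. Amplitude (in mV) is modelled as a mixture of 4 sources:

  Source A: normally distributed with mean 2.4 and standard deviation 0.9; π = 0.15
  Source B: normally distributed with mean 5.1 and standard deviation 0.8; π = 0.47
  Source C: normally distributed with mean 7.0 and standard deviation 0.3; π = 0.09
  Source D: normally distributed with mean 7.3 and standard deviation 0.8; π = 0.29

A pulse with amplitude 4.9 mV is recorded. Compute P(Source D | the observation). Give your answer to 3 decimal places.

P(component k | x) = π_k·f_k(x) / marginal(x), where marginal(x) = Σ_j π_j·f_j(x).
Evaluate each component's likelihood at the observed value:
  f_A = 0.00935726
  f_B = 0.483335
  f_C = 3.04491e-11
  f_D = 0.00553981
Multiply by the mixture weights:
  π_A·f_A = 0.15 × 0.00935726 = 0.00140359
  π_B·f_B = 0.47 × 0.483335 = 0.227168
  π_C·f_C = 0.09 × 3.04491e-11 = 2.74042e-12
  π_D·f_D = 0.29 × 0.00553981 = 0.00160655
Denominator: 0.00140359 + 0.227168 + 2.74042e-12 + 0.00160655 = 0.230178
P(Source D | x) ≈ 0.007

0.007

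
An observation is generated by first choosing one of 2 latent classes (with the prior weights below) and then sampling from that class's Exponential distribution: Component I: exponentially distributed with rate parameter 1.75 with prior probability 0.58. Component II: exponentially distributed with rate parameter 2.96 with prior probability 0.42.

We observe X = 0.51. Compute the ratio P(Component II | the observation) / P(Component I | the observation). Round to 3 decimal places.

Since P(k|x) ∝ π_k f_k(x), the posterior odds are π_i f_i(x) / (π_j f_j(x)).
Evaluate each component's likelihood at the observed value:
  f_I = 1.75·e^(−1.75·0.51) = 1.75·e^(−0.8925) = 0.716853
  f_II = 2.96·e^(−2.96·0.51) = 2.96·e^(−1.5096) = 0.654155
Odds = (0.42/0.58) × (0.654155/0.716853) = 0.724138 × 0.912537 ≈ 0.661

0.661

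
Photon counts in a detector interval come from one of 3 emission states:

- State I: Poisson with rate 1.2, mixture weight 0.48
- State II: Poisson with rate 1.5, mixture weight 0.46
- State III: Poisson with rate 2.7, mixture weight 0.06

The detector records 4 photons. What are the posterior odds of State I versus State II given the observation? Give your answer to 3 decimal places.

0.577

The posterior odds equal the prior odds times the likelihood ratio: (π_i/π_j)·(f_i(x)/f_j(x)).
Component likelihoods at x = 4 photons:
  L_I = 0.0260232
  L_II = 0.0470665
  L_III = 0.148816
Posterior odds = (π_I·L_I) / (π_II·L_II) = (0.48·0.0260232) / (0.46·0.0470665) = 0.0124911 / 0.0216506 ≈ 0.577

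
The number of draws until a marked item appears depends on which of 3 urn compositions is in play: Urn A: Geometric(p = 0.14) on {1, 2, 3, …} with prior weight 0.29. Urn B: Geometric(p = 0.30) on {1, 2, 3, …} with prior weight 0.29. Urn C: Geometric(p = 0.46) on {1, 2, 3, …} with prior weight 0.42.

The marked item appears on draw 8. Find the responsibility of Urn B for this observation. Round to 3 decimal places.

0.300

Posterior ∝ prior × likelihood, so P(k | x) ∝ π_k f_k(x); normalise over all components.
Geometric probabilities:
  p_A = 0.14·(1−0.14)^7 = 0.14·0.347928 = 0.0487099
  p_B = 0.30·(1−0.30)^7 = 0.30·0.0823543 = 0.0247063
  p_C = 0.46·(1−0.46)^7 = 0.46·0.0133893 = 0.00615906
Multiply by the mixture weights:
  π_A·p_A = 0.29 × 0.0487099 = 0.0141259
  π_B·p_B = 0.29 × 0.0247063 = 0.00716482
  π_C·p_C = 0.42 × 0.00615906 = 0.0025868
Denominator: 0.0141259 + 0.00716482 + 0.0025868 = 0.0238775
P(Urn B | the observation) ≈ 0.300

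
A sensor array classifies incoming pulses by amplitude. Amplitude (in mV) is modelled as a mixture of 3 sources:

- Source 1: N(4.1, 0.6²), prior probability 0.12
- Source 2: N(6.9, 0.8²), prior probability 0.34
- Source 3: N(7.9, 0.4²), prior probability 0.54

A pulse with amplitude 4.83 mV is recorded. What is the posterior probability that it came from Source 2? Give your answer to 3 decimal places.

0.135

The responsibility of component k is π_k f_k(x) divided by Σ_j π_j f_j(x).
Normal densities:
  f_1 = (1/(0.6·√(2π)))·exp(−(4.83−4.1)²/(2·0.6²)) = 0.664904·exp(-0.74014) = 0.317191
  f_2 = (1/(0.8·√(2π)))·exp(−(4.83−6.9)²/(2·0.8²)) = 0.498678·exp(-3.34758) = 0.0175382
  f_3 = (1/(0.4·√(2π)))·exp(−(4.83−7.9)²/(2·0.4²)) = 0.997356·exp(-29.45281) = 1.61308e-13
Prior × likelihood for each component:
  π_1·f_1 = 0.12 × 0.317191 = 0.0380629
  π_2·f_2 = 0.34 × 0.0175382 = 0.00596299
  π_3·f_3 = 0.54 × 1.61308e-13 = 8.71064e-14
Evidence: 0.0380629 + 0.00596299 + 8.71064e-14 = 0.0440259
P(Source 2 | 4.83 mV) = 0.00596299 / 0.0440259 ≈ 0.135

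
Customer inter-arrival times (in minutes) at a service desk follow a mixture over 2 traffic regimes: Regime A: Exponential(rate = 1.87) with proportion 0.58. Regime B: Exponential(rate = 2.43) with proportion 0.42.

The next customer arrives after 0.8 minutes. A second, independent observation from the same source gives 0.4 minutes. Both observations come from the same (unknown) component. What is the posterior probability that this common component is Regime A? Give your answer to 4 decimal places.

0.6156

Posterior ∝ prior × likelihood, so P(k | x) ∝ π_k f_k(x); normalise over all components.
Since both observations come from the same component, the likelihood for component k is f_k(x₁)·f_k(x₂).
  L_A = [1.87·e^(−1.87·0.8) = 1.87·e^(−1.4960) = 0.418926] × [0.885094] = 0.370789
  L_B = [2.43·e^(−2.43·0.8) = 2.43·e^(−1.9440) = 0.347807] × [0.919331] = 0.319749
Prior × likelihood for each component:
  π_A·L_A = 0.58 × 0.370789 = 0.215057
  π_B·L_B = 0.42 × 0.319749 = 0.134295
Normaliser: 0.215057 + 0.134295 = 0.349352
P(Regime A | data) ≈ 0.6156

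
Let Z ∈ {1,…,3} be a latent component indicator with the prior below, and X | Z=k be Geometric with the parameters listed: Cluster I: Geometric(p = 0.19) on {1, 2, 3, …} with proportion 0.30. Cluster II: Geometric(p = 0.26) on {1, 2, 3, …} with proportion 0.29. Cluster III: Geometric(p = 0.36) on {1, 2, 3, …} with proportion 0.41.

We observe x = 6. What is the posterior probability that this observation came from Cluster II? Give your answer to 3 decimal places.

The responsibility of component k is P(Z=k) f_k(x) divided by Σ_j P(Z=j) f_j(x).
Evaluate each component's likelihood at the observed value:
  p_I = 0.19·(1−0.19)^5 = 0.19·0.348678 = 0.0662489
  p_II = 0.26·(1−0.26)^5 = 0.26·0.221901 = 0.0576942
  p_III = 0.36·(1−0.36)^5 = 0.36·0.107374 = 0.0386547
Multiply by the mixture weights:
  P(Z=I)·p_I = 0.30 × 0.0662489 = 0.0198747
  P(Z=II)·p_II = 0.29 × 0.0576942 = 0.0167313
  P(Z=III)·p_III = 0.41 × 0.0386547 = 0.0158484
Sum: 0.0198747 + 0.0167313 + 0.0158484 = 0.0524544
P(Cluster II | x) ≈ 0.319

0.319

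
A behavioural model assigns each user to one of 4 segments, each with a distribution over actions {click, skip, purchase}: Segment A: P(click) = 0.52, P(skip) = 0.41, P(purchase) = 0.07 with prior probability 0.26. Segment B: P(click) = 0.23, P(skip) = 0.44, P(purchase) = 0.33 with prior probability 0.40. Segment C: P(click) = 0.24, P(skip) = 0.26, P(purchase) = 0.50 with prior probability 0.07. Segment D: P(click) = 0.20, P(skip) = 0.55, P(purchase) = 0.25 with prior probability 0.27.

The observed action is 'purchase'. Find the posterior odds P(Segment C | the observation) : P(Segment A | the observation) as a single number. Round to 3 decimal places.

Since P(k|x) ∝ w_k f_k(x), the posterior odds are w_i f_i(x) / (w_j f_j(x)).
Categorical probabilities:
  p_A = 0.07
  p_B = 0.33
  p_C = 0.5
  p_D = 0.25
0.035 / 0.0182 ≈ 1.923

1.923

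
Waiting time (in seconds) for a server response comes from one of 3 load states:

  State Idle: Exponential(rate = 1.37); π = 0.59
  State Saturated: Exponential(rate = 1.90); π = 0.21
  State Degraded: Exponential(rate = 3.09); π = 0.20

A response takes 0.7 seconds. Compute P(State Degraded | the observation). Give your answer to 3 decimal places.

0.146

P(component k | x) = P(Z=k)·f_k(x) / marginal(x), where marginal(x) = Σ_j P(Z=j)·f_j(x).
Evaluate each component's likelihood at the observed value:
  f_Idle = 0.525088
  f_Saturated = 0.502507
  f_Degraded = 0.355287
Weight by the priors:
  P(Z=Idle)·f_Idle = 0.59 × 0.525088 = 0.309802
  P(Z=Saturated)·f_Saturated = 0.21 × 0.502507 = 0.105526
  P(Z=Degraded)·f_Degraded = 0.20 × 0.355287 = 0.0710574
Normaliser: 0.309802 + 0.105526 + 0.0710574 = 0.486386
P(State Degraded | data) ≈ 0.146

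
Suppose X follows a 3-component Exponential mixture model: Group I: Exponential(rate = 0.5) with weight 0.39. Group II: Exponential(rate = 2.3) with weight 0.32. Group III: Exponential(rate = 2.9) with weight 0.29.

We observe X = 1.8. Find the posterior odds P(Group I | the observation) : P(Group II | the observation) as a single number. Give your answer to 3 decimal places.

6.765

Posterior odds = (w_i f_i(x)) / (w_j f_j(x)); the normalising sum cancels.
Exponential densities:
  L_I = 0.5·e^(−0.5·1.8) = 0.5·e^(−0.9000) = 0.203285
  L_II = 2.3·e^(−2.3·1.8) = 2.3·e^(−4.1400) = 0.0366226
  L_III = 2.9·e^(−2.9·1.8) = 2.9·e^(−5.2200) = 0.0156813
Odds = (0.39/0.32) × (0.203285/0.0366226) = 1.21875 × 5.55081 ≈ 6.765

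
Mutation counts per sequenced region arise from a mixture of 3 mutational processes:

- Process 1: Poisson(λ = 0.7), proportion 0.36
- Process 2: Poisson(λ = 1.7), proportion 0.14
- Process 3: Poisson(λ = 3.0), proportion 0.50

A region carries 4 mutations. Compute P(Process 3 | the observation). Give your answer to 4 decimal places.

0.8871

P(component k | x) = P(Z=k)·f_k(x) / marginal(x), where marginal(x) = Σ_j P(Z=j)·f_j(x).
Poisson probabilities:
  p_1 = 0.00496792
  p_2 = 0.0635746
  p_3 = 0.168031
Prior × likelihood for each component:
  P(Z=1)·p_1 = 0.36 × 0.00496792 = 0.00178845
  P(Z=2)·p_2 = 0.14 × 0.0635746 = 0.00890045
  P(Z=3)·p_3 = 0.50 × 0.168031 = 0.0840157
Evidence: 0.00178845 + 0.00890045 + 0.0840157 = 0.0947046
So the posterior for Process 3 is 0.0840157 / 0.0947046 ≈ 0.8871.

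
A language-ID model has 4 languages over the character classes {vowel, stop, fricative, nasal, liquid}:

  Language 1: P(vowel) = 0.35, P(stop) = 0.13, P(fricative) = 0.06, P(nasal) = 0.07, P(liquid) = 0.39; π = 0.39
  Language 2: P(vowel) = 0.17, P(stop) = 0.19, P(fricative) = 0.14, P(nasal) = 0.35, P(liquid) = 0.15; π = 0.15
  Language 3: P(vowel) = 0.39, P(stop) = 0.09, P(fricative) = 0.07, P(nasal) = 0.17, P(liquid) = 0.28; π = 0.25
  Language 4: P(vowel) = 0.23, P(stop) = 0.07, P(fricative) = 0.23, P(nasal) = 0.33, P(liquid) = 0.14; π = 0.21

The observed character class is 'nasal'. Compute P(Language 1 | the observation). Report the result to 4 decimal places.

Posterior ∝ prior × likelihood, so P(k | x) ∝ π_k f_k(x); normalise over all components.
Component likelihoods at x = 'nasal':
  f_1 = P(nasal | comp) = 0.07
  f_2 = P(nasal | comp) = 0.35
  f_3 = P(nasal | comp) = 0.17
  f_4 = P(nasal | comp) = 0.33
Prior × likelihood for each component:
  π_1·f_1 = 0.39 × 0.07 = 0.0273
  π_2·f_2 = 0.15 × 0.35 = 0.0525
  π_3·f_3 = 0.25 × 0.17 = 0.0425
  π_4·f_4 = 0.21 × 0.33 = 0.0693
Evidence: 0.0273 + 0.0525 + 0.0425 + 0.0693 = 0.1916
P(Language 1 | 'nasal') ≈ 0.1425

0.1425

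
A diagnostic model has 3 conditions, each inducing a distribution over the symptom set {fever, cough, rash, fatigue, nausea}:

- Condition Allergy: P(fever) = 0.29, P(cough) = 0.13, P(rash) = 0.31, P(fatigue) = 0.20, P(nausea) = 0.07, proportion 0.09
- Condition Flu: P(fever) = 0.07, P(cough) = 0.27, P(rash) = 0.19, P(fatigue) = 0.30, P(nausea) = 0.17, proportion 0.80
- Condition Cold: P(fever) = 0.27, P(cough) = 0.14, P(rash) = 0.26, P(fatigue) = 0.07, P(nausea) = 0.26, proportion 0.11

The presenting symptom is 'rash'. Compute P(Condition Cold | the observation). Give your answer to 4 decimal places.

The responsibility of component k is w_k f_k(x) divided by Σ_j w_j f_j(x).
Evaluate each component's likelihood at the observed value:
  f_Allergy = P(rash | comp) = 0.31
  f_Flu = P(rash | comp) = 0.19
  f_Cold = P(rash | comp) = 0.26
Unnormalised posteriors:
  w_Allergy·f_Allergy = 0.09 × 0.31 = 0.0279
  w_Flu·f_Flu = 0.80 × 0.19 = 0.152
  w_Cold·f_Cold = 0.11 × 0.26 = 0.0286
Sum: 0.0279 + 0.152 + 0.0286 = 0.2085
Responsibility of Condition Cold: 0.0286 / 0.2085 ≈ 0.1372

0.1372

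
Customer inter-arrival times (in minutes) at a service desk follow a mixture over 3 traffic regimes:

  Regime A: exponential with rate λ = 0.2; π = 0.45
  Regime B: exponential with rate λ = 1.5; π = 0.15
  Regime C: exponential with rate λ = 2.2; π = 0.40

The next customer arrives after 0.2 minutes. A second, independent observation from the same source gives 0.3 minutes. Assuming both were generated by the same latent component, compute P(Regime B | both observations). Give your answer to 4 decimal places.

P(component k | x) = π_k·f_k(x) / marginal(x), where marginal(x) = Σ_j π_j·f_j(x).
Since both observations come from the same component, the likelihood for component k is f_k(x₁)·f_k(x₂).
  L_A = [0.2·e^(−0.2·0.2) = 0.2·e^(−0.0400) = 0.192158] × [0.188353] = 0.0361935
  L_B = [1.5·e^(−1.5·0.2) = 1.5·e^(−0.3000) = 1.11123] × [0.956442] = 1.06282
  L_C = [2.2·e^(−2.2·0.2) = 2.2·e^(−0.4400) = 1.41688] × [1.13707] = 1.6111
Multiply by the mixture weights:
  π_A·L_A = 0.45 × 0.0361935 = 0.0162871
  π_B·L_B = 0.15 × 1.06282 = 0.159424
  π_C·L_C = 0.40 × 1.6111 = 0.644438
Denominator: 0.0162871 + 0.159424 + 0.644438 = 0.820149
P(Regime B | x₁, x₂) ≈ 0.1944

0.1944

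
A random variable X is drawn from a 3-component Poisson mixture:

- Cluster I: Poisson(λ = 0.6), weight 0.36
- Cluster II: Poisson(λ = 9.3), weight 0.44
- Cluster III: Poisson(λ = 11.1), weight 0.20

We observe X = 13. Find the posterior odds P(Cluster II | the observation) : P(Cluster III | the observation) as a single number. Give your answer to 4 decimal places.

1.3342

Since P(k|x) ∝ P(Z=k) f_k(x), the posterior odds are P(Z=i) f_i(x) / (P(Z=j) f_j(x)).
Evaluate each component's likelihood at the observed value:
  p_I = e^(−0.6)·0.6^13/13! = 1.15109e-13
  p_II = e^(−9.3)·9.3^13/13! = 0.0571557
  p_III = e^(−11.1)·11.1^13/13! = 0.0942431
Odds = (0.44/0.20) × (0.0571557/0.0942431) = 2.2 × 0.60647 ≈ 1.3342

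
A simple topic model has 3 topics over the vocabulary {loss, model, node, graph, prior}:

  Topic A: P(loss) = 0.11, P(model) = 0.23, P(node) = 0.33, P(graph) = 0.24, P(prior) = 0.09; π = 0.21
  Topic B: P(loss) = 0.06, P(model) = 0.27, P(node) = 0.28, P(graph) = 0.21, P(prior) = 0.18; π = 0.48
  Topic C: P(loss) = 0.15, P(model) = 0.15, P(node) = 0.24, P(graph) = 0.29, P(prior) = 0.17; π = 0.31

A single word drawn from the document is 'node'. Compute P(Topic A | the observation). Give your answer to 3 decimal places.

By Bayes' theorem, P(k | x) = π_k f_k(x) / Σ_j π_j f_j(x).
Component likelihoods at x = 'node':
  p_A = 0.33
  p_B = 0.28
  p_C = 0.24
Prior × likelihood for each component:
  π_A·p_A = 0.21 × 0.33 = 0.0693
  π_B·p_B = 0.48 × 0.28 = 0.1344
  π_C·p_C = 0.31 × 0.24 = 0.0744
Marginal: 0.0693 + 0.1344 + 0.0744 = 0.2781
P(Topic A | the observation) ≈ 0.249

0.249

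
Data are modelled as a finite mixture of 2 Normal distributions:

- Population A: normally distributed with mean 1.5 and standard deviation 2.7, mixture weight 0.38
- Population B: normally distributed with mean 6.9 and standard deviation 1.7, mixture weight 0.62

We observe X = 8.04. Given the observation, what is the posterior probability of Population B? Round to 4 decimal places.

The responsibility of component k is π_k f_k(x) divided by Σ_j π_j f_j(x).
Component likelihoods at x = 8.04:
  p_A = (1/(2.7·√(2π)))·exp(−(8.04−1.5)²/(2·2.7²)) = 0.147756·exp(-2.93358) = 0.00786156
  p_B = (1/(1.7·√(2π)))·exp(−(8.04−6.9)²/(2·1.7²)) = 0.234672·exp(-0.22484) = 0.187419
Prior × likelihood for each component:
  π_A·p_A = 0.38 × 0.00786156 = 0.00298739
  π_B·p_B = 0.62 × 0.187419 = 0.116199
Evidence: 0.00298739 + 0.116199 = 0.119187
So the posterior for Population B is 0.116199 / 0.119187 ≈ 0.9749.

0.9749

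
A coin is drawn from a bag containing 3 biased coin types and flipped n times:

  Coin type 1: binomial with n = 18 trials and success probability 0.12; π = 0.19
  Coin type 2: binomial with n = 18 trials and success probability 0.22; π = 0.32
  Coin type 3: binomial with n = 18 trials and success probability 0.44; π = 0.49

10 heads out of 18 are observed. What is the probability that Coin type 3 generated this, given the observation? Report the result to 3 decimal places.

0.991

Apply Bayes' rule: the posterior for each component is proportional to its prior times its likelihood at x.
Component likelihoods at x = 10 heads out of 18:
  f_1 = C(18,10)·0.12^10·0.88^8 = 43758·6.19174e-10·0.359635 = 9.74387e-06
  f_2 = C(18,10)·0.22^10·0.78^8 = 43758·2.65599e-07·0.137011 = 0.00159236
  f_3 = C(18,10)·0.44^10·0.56^8 = 43758·0.000271974·0.00967173 = 0.115103
Unnormalised posteriors:
  w_1·f_1 = 0.19 × 9.74387e-06 = 1.85133e-06
  w_2·f_2 = 0.32 × 0.00159236 = 0.000509555
  w_3·f_3 = 0.49 × 0.115103 = 0.0564007
Marginal: 1.85133e-06 + 0.000509555 + 0.0564007 = 0.0569121
So the posterior for Coin type 3 is 0.0564007 / 0.0569121 ≈ 0.991.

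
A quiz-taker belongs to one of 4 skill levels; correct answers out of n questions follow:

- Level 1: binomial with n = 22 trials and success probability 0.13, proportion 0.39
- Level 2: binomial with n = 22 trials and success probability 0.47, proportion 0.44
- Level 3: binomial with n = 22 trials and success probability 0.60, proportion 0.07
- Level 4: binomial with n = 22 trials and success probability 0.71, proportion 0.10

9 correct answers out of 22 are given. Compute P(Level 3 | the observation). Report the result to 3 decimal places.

By Bayes' theorem, P(k | x) = π_k f_k(x) / Σ_j π_j f_j(x).
Binomial probabilities:
  f_1 = C(22,9)·0.13^9·0.87^13 = 497420·1.06045e-08·0.163588 = 0.000862906
  f_2 = C(22,9)·0.47^9·0.53^13 = 497420·0.00111913·0.000260367 = 0.144941
  f_3 = C(22,9)·0.60^9·0.40^13 = 497420·0.0100777·6.71089e-06 = 0.0336407
  f_4 = C(22,9)·0.71^9·0.29^13 = 497420·0.0458485·1.02606e-07 = 0.00234004
Prior × likelihood for each component:
  π_1·f_1 = 0.39 × 0.000862906 = 0.000336534
  π_2·f_2 = 0.44 × 0.144941 = 0.0637739
  π_3·f_3 = 0.07 × 0.0336407 = 0.00235485
  π_4·f_4 = 0.10 × 0.00234004 = 0.000234004
Denominator: 0.000336534 + 0.0637739 + 0.00235485 + 0.000234004 = 0.0666993
So the posterior for Level 3 is 0.00235485 / 0.0666993 ≈ 0.035.

0.035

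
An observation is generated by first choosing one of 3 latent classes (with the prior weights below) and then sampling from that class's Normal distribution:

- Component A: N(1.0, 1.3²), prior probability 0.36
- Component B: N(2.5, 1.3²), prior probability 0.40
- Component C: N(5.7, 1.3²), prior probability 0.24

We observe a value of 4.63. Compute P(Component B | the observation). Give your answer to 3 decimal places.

0.369

Posterior ∝ prior × likelihood, so P(k | x) ∝ π_k f_k(x); normalise over all components.
Component likelihoods at x = 4.63:
  p_A = 0.00622119
  p_B = 0.080172
  p_C = 0.218705
Prior × likelihood for each component:
  π_A·p_A = 0.36 × 0.00622119 = 0.00223963
  π_B·p_B = 0.40 × 0.080172 = 0.0320688
  π_C·p_C = 0.24 × 0.218705 = 0.0524892
Sum: 0.00223963 + 0.0320688 + 0.0524892 = 0.0867977
P(Component B | the observation) ≈ 0.369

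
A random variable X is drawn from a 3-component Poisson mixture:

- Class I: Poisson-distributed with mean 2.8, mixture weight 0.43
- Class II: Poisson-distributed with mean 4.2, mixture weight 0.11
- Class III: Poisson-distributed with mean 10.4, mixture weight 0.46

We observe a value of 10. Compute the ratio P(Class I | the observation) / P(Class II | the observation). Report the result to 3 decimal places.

0.275

Since P(k|x) ∝ π_k f_k(x), the posterior odds are π_i f_i(x) / (π_j f_j(x)).
Poisson probabilities:
  L_I = 0.000496355
  L_II = 0.00705819
  L_III = 0.124139
0.000213433 / 0.0007764 ≈ 0.275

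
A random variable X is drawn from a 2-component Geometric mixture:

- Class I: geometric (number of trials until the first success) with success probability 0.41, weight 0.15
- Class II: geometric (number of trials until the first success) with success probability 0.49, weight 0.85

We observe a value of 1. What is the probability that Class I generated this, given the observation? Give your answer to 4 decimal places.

0.1287

By Bayes' theorem, P(k | x) = π_k f_k(x) / Σ_j π_j f_j(x).
Component likelihoods at x = 1:
  L_I = 0.41·(1−0.41)^0 = 0.41·1 = 0.41
  L_II = 0.49·(1−0.49)^0 = 0.49·1 = 0.49
Multiply by the mixture weights:
  π_I·L_I = 0.15 × 0.41 = 0.0615
  π_II·L_II = 0.85 × 0.49 = 0.4165
Sum: 0.0615 + 0.4165 = 0.478
P(Class I | x) ≈ 0.1287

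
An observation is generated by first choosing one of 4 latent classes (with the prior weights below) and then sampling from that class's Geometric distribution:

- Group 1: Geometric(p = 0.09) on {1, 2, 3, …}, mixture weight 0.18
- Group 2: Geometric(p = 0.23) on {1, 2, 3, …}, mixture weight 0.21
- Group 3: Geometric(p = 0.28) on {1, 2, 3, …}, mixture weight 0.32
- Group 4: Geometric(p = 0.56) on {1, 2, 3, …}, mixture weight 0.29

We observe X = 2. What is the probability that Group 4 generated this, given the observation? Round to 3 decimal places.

P(component k | x) = π_k·f_k(x) / marginal(x), where marginal(x) = Σ_j π_j·f_j(x).
Geometric probabilities:
  p_1 = 0.09·(1−0.09)^1 = 0.09·0.91 = 0.0819
  p_2 = 0.23·(1−0.23)^1 = 0.23·0.77 = 0.1771
  p_3 = 0.28·(1−0.28)^1 = 0.28·0.72 = 0.2016
  p_4 = 0.56·(1−0.56)^1 = 0.56·0.44 = 0.2464
Multiply by the mixture weights:
  π_1·p_1 = 0.18 × 0.0819 = 0.014742
  π_2·p_2 = 0.21 × 0.1771 = 0.037191
  π_3·p_3 = 0.32 × 0.2016 = 0.064512
  π_4·p_4 = 0.29 × 0.2464 = 0.071456
Denominator: 0.014742 + 0.037191 + 0.064512 + 0.071456 = 0.187901
P(Group 4 | x) ≈ 0.380

0.380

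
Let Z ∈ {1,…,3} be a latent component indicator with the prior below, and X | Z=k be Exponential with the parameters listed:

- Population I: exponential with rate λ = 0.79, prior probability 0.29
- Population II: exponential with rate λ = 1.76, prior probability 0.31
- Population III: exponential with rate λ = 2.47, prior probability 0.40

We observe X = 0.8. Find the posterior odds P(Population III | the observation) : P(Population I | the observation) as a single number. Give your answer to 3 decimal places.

Posterior odds = (π_i f_i(x)) / (π_j f_j(x)); the normalising sum cancels.
Exponential densities:
  f_I = 0.79·e^(−0.79·0.8) = 0.79·e^(−0.6320) = 0.419907
  f_II = 1.76·e^(−1.76·0.8) = 1.76·e^(−1.4080) = 0.430552
  f_III = 2.47·e^(−2.47·0.8) = 2.47·e^(−1.9760) = 0.342398
Odds = (0.40/0.29) × (0.342398/0.419907) = 1.37931 × 0.815414 ≈ 1.125

1.125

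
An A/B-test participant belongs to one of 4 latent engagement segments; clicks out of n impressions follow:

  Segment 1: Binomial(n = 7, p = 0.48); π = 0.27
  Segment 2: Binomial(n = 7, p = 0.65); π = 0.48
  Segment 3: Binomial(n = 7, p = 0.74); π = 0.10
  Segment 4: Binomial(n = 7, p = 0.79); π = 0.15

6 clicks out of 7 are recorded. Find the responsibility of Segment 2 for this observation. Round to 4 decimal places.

P(component k | x) = P(Z=k)·f_k(x) / marginal(x), where marginal(x) = Σ_j P(Z=j)·f_j(x).
Binomial probabilities:
  L_1 = 0.0445193
  L_2 = 0.184776
  L_3 = 0.298856
  L_4 = 0.357339
Weight by the priors:
  P(Z=1)·L_1 = 0.27 × 0.0445193 = 0.0120202
  P(Z=2)·L_2 = 0.48 × 0.184776 = 0.0886926
  P(Z=3)·L_3 = 0.10 × 0.298856 = 0.0298856
  P(Z=4)·L_4 = 0.15 × 0.357339 = 0.0536008
Marginal: 0.0120202 + 0.0886926 + 0.0298856 + 0.0536008 = 0.184199
P(Segment 2 | data) ≈ 0.4815

0.4815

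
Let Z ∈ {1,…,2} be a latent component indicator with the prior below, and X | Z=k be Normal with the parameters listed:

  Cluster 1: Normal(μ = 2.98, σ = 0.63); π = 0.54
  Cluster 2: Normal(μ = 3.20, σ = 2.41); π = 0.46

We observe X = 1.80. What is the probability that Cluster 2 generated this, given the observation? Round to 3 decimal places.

The responsibility of component k is P(Z=k) f_k(x) divided by Σ_j P(Z=j) f_j(x).
Normal densities:
  L_1 = 0.109591
  L_2 = 0.139835
Multiply by the mixture weights:
  P(Z=1)·L_1 = 0.54 × 0.109591 = 0.0591793
  P(Z=2)·L_2 = 0.46 × 0.139835 = 0.0643239
Denominator: 0.0591793 + 0.0643239 = 0.123503
So the posterior for Cluster 2 is 0.0643239 / 0.123503 ≈ 0.521.

0.521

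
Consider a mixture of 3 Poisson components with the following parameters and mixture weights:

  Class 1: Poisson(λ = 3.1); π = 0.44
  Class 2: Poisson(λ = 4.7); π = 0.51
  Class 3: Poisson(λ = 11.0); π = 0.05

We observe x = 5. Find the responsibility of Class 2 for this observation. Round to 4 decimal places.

By Bayes' theorem, P(k | x) = π_k f_k(x) / Σ_j π_j f_j(x).
Evaluate each component's likelihood at the observed value:
  L_1 = 0.107477
  L_2 = 0.17383
  L_3 = 0.0224152
Prior × likelihood for each component:
  π_1·L_1 = 0.44 × 0.107477 = 0.0472897
  π_2·L_2 = 0.51 × 0.17383 = 0.0886531
  π_3·L_3 = 0.05 × 0.0224152 = 0.00112076
Sum: 0.0472897 + 0.0886531 + 0.00112076 = 0.137064
P(Class 2 | x) = 0.0886531 / 0.137064 ≈ 0.6468

0.6468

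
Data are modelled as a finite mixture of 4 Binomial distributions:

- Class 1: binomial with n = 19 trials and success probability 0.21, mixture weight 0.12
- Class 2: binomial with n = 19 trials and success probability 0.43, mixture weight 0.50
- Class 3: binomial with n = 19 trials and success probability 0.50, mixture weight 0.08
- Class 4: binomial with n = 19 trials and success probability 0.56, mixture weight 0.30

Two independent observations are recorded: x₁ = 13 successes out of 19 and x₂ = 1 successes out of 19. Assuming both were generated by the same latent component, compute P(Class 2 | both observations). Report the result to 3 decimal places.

The responsibility of component k is π_k f_k(x) divided by Σ_j π_j f_j(x).
Since both observations come from the same component, the likelihood for component k is f_k(x₁)·f_k(x₂).
  f_1 = [1.01881e-05] × [0.057314] = 5.83923e-07
  f_2 = [0.015989] × [0.000329587] = 5.26975e-06
  f_3 = [0.0517502] × [3.62396e-05] = 1.87541e-06
  f_4 = [0.104868] × [4.06527e-06] = 4.26316e-07
Multiply by the mixture weights:
  π_1·f_1 = 0.12 × 5.83923e-07 = 7.00708e-08
  π_2·f_2 = 0.50 × 5.26975e-06 = 2.63488e-06
  π_3·f_3 = 0.08 × 1.87541e-06 = 1.50033e-07
  π_4·f_4 = 0.30 × 4.26316e-07 = 1.27895e-07
Sum: 7.00708e-08 + 2.63488e-06 + 1.50033e-07 + 1.27895e-07 = 2.98288e-06
So the posterior for Class 2 is 2.63488e-06 / 2.98288e-06 ≈ 0.883.

0.883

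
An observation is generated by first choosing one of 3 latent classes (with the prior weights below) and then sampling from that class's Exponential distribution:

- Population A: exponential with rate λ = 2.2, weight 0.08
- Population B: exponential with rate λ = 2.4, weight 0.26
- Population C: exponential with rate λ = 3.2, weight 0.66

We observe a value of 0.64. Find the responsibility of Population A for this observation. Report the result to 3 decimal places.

By Bayes' theorem, P(k | x) = π_k f_k(x) / Σ_j π_j f_j(x).
Evaluate each component's likelihood at the observed value:
  p_A = 0.538191
  p_B = 0.516577
  p_C = 0.412776
Multiply by the mixture weights:
  π_A·p_A = 0.08 × 0.538191 = 0.0430552
  π_B·p_B = 0.26 × 0.516577 = 0.13431
  π_C·p_C = 0.66 × 0.412776 = 0.272432
Evidence: 0.0430552 + 0.13431 + 0.272432 = 0.449798
Responsibility of Population A: 0.0430552 / 0.449798 ≈ 0.096

0.096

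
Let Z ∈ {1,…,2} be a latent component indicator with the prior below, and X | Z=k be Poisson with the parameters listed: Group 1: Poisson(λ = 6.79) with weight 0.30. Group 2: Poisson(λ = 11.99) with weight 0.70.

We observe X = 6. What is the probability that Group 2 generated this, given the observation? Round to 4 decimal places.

0.2807

The responsibility of component k is π_k f_k(x) divided by Σ_j π_j f_j(x).
Evaluate each component's likelihood at the observed value:
  L_1 = e^(−6.79)·6.79^6/6! = 0.153118
  L_2 = e^(−11.99)·11.99^6/6! = 0.0256089
Weight by the priors:
  π_1·L_1 = 0.30 × 0.153118 = 0.0459354
  π_2·L_2 = 0.70 × 0.0256089 = 0.0179263
Marginal: 0.0459354 + 0.0179263 = 0.0638617
So the posterior for Group 2 is 0.0179263 / 0.0638617 ≈ 0.2807.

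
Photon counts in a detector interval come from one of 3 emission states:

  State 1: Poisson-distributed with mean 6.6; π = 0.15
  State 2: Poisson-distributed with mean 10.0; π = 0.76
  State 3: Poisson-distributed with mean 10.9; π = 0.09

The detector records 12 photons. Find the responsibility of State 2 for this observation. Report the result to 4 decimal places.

P(component k | x) = w_k·f_k(x) / marginal(x), where marginal(x) = Σ_j w_j·f_j(x).
Poisson probabilities:
  p_1 = e^(−6.6)·6.6^12/12! = 0.019402
  p_2 = e^(−10.0)·10.0^12/12! = 0.0947803
  p_3 = e^(−10.9)·10.9^12/12! = 0.108385
Multiply by the mixture weights:
  w_1·p_1 = 0.15 × 0.019402 = 0.0029103
  w_2·p_2 = 0.76 × 0.0947803 = 0.0720331
  w_3·p_3 = 0.09 × 0.108385 = 0.00975469
Evidence: 0.0029103 + 0.0720331 + 0.00975469 = 0.084698
P(State 2 | the observation) ≈ 0.8505

0.8505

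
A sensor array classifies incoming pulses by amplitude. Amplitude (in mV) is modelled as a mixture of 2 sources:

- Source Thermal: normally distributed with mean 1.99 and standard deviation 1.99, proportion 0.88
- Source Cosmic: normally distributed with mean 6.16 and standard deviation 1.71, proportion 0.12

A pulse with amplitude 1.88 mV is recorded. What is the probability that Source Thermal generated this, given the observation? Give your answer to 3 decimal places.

The responsibility of component k is π_k f_k(x) divided by Σ_j π_j f_j(x).
Evaluate each component's likelihood at the observed value:
  p_Thermal = (1/(1.99·√(2π)))·exp(−(1.88−1.99)²/(2·1.99²)) = 0.200474·exp(-0.00153) = 0.200167
  p_Cosmic = (1/(1.71·√(2π)))·exp(−(1.88−6.16)²/(2·1.71²)) = 0.233300·exp(-3.13231) = 0.0101758
Prior × likelihood for each component:
  π_Thermal·p_Thermal = 0.88 × 0.200167 = 0.176147
  π_Cosmic·p_Cosmic = 0.12 × 0.0101758 = 0.00122109
Sum: 0.176147 + 0.00122109 = 0.177368
So the posterior for Source Thermal is 0.176147 / 0.177368 ≈ 0.993.

0.993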